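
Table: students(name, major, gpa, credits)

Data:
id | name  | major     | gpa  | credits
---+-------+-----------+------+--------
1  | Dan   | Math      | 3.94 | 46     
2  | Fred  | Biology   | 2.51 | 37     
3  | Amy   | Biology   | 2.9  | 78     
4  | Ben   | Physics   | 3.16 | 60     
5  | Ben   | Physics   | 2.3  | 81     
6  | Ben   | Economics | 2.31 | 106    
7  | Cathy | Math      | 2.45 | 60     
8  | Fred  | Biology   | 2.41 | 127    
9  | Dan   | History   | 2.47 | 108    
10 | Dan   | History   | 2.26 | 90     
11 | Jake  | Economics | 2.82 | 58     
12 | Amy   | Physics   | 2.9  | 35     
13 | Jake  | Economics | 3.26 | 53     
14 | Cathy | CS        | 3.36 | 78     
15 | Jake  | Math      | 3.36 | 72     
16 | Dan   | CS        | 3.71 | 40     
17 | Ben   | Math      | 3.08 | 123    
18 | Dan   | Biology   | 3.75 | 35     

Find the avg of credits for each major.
SELECT major, AVG(credits) as result
FROM students
GROUP BY major

Result:
  Biology: 69.25
  CS: 59.00
  Economics: 72.33
  History: 99.00
  Math: 75.25
  Physics: 58.67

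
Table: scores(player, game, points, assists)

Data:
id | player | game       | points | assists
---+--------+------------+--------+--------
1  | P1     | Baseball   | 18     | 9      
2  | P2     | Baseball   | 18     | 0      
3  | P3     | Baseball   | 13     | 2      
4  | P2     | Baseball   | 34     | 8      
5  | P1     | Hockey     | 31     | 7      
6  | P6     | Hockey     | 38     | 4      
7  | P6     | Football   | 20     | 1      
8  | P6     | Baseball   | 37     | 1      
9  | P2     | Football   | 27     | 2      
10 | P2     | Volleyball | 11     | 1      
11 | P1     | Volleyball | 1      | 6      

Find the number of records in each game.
SELECT game, COUNT(*) as count
FROM scores
GROUP BY game

Result:
  Baseball: 5
  Football: 2
  Hockey: 2
  Volleyball: 2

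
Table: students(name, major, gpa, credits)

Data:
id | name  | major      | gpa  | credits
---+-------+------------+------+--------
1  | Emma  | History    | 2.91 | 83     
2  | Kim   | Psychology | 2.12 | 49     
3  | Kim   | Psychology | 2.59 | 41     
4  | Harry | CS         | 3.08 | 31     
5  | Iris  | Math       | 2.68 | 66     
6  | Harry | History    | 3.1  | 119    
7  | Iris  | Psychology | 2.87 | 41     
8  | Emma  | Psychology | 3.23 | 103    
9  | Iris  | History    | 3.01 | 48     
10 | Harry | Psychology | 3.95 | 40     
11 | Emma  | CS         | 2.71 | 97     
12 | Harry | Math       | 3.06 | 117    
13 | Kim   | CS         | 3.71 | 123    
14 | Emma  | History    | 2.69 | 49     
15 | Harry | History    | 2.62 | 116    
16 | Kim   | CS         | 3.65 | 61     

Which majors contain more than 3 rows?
SELECT major, COUNT(*) as cnt
FROM students
GROUP BY major
HAVING COUNT(*) > 3

Result:
  CS: 4
  History: 5
  Psychology: 5

Note: HAVING filters groups after aggregation, WHERE filters rows before.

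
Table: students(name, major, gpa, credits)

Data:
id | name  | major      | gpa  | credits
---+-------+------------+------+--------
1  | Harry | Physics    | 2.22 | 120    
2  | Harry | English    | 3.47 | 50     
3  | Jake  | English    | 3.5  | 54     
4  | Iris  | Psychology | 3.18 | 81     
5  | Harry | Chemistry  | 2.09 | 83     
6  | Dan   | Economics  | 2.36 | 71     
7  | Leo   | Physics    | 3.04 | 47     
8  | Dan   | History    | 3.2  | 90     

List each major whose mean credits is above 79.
SELECT major, AVG(credits)
FROM students
GROUP BY major
HAVING AVG(credits) > 79

Result:
  Chemistry: avg=83.00
  History: avg=90.00
  Physics: avg=83.50
  Psychology: avg=81.00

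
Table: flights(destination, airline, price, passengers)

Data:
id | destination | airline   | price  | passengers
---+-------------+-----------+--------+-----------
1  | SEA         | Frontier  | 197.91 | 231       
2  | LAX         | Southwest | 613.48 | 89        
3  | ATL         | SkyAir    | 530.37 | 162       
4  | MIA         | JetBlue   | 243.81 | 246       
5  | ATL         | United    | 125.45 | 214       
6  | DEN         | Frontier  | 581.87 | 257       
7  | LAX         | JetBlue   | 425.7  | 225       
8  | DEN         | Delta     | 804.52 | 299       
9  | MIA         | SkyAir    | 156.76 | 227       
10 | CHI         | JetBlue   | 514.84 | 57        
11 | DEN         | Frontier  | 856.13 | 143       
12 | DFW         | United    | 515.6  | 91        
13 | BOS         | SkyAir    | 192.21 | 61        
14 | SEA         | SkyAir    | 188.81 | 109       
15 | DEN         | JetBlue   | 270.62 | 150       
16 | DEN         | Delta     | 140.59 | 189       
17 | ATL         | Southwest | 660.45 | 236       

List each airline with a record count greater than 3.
SELECT airline, COUNT(*) as cnt
FROM flights
GROUP BY airline
HAVING COUNT(*) > 3

Result:
  JetBlue: 4
  SkyAir: 4

Note: HAVING filters groups after aggregation, WHERE filters rows before.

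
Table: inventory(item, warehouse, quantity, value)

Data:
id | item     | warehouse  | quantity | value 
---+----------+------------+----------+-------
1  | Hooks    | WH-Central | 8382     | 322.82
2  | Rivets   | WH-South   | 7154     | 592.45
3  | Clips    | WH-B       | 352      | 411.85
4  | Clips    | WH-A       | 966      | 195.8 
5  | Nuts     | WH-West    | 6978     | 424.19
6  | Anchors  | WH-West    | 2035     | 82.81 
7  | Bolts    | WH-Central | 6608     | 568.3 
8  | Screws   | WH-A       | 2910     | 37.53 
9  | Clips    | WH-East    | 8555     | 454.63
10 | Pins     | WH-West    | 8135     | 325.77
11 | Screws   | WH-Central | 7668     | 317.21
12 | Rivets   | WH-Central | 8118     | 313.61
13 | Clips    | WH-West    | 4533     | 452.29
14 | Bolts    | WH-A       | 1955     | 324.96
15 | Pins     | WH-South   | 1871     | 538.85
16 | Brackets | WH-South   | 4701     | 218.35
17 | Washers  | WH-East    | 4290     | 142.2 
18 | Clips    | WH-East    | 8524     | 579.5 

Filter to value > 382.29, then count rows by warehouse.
SELECT warehouse, COUNT(*)
FROM inventory
WHERE value > 382.29
GROUP BY warehouse

Note: WHERE filters rows before grouping.

Result:
  WH-B: 1
  WH-Central: 1
  WH-East: 2
  WH-South: 2
  WH-West: 2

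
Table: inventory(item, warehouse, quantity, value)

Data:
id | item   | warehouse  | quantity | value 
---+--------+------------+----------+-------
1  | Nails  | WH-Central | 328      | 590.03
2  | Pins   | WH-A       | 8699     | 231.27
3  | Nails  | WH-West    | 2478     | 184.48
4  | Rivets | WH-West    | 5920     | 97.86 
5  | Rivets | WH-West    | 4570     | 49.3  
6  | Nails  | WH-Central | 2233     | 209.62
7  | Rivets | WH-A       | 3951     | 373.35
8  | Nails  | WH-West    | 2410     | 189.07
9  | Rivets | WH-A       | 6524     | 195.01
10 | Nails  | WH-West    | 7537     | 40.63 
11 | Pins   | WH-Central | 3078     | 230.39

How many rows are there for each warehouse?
SELECT warehouse, COUNT(*) as count
FROM inventory
GROUP BY warehouse

Result:
  WH-A: 3
  WH-Central: 3
  WH-West: 5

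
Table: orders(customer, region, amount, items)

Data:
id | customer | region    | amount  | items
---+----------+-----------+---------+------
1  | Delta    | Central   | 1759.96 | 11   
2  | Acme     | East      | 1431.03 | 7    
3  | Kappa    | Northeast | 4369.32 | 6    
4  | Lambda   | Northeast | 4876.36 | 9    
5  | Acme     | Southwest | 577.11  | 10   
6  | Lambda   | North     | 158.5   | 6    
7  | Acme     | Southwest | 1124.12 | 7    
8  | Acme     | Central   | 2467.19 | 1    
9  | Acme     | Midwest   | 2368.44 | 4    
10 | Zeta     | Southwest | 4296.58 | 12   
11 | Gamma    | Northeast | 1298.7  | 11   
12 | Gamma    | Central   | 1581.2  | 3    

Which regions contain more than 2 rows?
SELECT region, COUNT(*) as cnt
FROM orders
GROUP BY region
HAVING COUNT(*) > 2

Result:
  Central: 3
  Northeast: 3
  Southwest: 3

Note: HAVING filters groups after aggregation, WHERE filters rows before.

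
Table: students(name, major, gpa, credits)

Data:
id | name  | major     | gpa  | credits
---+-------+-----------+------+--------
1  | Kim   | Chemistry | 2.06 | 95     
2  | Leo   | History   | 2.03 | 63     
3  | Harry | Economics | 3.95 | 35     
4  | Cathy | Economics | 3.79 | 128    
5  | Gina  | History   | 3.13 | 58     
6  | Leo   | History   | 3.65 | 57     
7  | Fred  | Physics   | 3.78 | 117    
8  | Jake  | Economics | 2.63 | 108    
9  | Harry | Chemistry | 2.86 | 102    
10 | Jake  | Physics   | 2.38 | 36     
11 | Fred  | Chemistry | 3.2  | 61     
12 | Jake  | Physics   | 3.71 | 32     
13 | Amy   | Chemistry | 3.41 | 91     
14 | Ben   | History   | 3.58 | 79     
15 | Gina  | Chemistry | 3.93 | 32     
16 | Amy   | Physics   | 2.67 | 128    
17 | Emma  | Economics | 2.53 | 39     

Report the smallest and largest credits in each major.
SELECT major, MIN(credits), MAX(credits)
FROM students
GROUP BY major

Result:
  Chemistry: min=32, max=102
  Economics: min=35, max=128
  History: min=57, max=79
  Physics: min=32, max=128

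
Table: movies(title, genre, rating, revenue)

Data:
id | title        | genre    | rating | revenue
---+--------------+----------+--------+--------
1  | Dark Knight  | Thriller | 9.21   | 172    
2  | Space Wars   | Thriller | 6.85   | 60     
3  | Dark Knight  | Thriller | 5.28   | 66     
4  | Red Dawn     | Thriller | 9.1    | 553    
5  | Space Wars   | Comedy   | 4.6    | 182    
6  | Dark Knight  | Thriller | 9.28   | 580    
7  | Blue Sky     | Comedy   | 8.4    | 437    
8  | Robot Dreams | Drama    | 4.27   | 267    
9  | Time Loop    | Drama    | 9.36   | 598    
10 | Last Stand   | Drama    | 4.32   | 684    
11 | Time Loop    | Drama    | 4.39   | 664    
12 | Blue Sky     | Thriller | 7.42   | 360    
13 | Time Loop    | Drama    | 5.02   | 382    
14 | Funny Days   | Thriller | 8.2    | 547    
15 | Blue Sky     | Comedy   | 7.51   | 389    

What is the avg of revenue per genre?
SELECT genre, AVG(revenue) as result
FROM movies
GROUP BY genre

Result:
  Comedy: 336.00
  Drama: 519.00
  Thriller: 334.00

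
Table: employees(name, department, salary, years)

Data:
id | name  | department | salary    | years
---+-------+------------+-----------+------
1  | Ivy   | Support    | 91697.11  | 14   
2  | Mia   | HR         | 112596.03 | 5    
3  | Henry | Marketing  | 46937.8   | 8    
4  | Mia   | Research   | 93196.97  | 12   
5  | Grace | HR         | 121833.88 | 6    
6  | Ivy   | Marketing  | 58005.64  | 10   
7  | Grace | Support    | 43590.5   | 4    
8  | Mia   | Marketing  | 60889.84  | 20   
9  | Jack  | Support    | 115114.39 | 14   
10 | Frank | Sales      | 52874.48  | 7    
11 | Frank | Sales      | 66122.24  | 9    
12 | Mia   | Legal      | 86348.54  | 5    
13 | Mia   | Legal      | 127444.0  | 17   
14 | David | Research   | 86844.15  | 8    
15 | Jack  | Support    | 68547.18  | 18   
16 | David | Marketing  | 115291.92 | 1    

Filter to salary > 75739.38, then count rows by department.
SELECT department, COUNT(*)
FROM employees
WHERE salary > 75739.38
GROUP BY department

Note: WHERE filters rows before grouping.

Result:
  HR: 2
  Legal: 2
  Marketing: 1
  Research: 2
  Support: 2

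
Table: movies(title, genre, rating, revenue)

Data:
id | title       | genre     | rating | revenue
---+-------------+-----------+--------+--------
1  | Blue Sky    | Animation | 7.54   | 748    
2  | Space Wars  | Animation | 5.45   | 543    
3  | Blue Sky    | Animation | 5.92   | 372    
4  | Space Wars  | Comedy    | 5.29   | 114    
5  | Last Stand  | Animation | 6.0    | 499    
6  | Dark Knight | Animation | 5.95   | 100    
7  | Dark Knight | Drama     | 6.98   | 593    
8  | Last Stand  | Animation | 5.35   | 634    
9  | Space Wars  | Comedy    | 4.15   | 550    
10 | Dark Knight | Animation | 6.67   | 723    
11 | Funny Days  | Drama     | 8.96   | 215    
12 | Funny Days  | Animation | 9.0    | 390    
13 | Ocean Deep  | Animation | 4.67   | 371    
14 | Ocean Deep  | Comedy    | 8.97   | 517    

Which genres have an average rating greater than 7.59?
SELECT genre, AVG(rating)
FROM movies
GROUP BY genre
HAVING AVG(rating) > 7.59

Result:
  Drama: avg=7.97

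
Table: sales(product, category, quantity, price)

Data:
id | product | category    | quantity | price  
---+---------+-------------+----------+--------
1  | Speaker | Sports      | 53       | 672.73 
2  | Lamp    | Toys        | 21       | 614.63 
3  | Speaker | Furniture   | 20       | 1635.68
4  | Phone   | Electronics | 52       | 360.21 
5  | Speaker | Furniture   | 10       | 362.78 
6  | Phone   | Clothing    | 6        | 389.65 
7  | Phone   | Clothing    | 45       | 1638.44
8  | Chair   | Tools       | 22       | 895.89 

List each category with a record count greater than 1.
SELECT category, COUNT(*) as cnt
FROM sales
GROUP BY category
HAVING COUNT(*) > 1

Result:
  Clothing: 2
  Furniture: 2

Note: HAVING filters groups after aggregation, WHERE filters rows before.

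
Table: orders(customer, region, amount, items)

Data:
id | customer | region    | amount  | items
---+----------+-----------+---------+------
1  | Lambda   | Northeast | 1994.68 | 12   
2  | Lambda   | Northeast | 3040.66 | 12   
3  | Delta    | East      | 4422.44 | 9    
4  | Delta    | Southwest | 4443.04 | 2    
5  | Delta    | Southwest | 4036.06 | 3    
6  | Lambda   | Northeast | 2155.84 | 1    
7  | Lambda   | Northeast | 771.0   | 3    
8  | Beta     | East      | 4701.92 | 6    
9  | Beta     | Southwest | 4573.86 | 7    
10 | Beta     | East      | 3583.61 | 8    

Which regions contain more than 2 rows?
SELECT region, COUNT(*) as cnt
FROM orders
GROUP BY region
HAVING COUNT(*) > 2

Result:
  East: 3
  Northeast: 4
  Southwest: 3

Note: HAVING filters groups after aggregation, WHERE filters rows before.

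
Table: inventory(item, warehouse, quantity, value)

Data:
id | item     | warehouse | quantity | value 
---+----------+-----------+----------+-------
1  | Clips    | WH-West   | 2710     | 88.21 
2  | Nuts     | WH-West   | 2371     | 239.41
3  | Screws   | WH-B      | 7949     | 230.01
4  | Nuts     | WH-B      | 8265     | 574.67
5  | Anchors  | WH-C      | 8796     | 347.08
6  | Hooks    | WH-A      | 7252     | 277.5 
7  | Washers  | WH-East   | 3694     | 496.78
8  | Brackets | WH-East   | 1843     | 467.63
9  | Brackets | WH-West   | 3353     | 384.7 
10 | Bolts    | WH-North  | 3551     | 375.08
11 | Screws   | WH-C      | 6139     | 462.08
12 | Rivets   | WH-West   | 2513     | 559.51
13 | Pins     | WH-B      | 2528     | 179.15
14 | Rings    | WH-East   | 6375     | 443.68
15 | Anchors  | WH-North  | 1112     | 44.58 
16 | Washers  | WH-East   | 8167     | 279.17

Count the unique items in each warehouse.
SELECT warehouse, COUNT(DISTINCT item)
FROM inventory
GROUP BY warehouse

Result:
  WH-A: 1 distinct
  WH-B: 3 distinct
  WH-C: 2 distinct
  WH-East: 3 distinct
  WH-North: 2 distinct
  WH-West: 4 distinct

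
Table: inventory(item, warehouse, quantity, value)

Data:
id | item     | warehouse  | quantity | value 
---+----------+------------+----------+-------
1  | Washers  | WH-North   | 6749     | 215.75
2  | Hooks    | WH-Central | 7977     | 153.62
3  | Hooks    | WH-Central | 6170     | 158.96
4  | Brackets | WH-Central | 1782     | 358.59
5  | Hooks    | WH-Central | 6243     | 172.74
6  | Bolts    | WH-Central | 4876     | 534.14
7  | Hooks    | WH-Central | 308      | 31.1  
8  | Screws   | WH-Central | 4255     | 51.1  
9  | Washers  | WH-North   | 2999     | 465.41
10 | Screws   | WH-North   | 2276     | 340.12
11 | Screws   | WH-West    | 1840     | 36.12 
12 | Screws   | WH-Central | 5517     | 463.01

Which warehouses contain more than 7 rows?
SELECT warehouse, COUNT(*) as cnt
FROM inventory
GROUP BY warehouse
HAVING COUNT(*) > 7

Result:
  WH-Central: 8

Note: HAVING filters groups after aggregation, WHERE filters rows before.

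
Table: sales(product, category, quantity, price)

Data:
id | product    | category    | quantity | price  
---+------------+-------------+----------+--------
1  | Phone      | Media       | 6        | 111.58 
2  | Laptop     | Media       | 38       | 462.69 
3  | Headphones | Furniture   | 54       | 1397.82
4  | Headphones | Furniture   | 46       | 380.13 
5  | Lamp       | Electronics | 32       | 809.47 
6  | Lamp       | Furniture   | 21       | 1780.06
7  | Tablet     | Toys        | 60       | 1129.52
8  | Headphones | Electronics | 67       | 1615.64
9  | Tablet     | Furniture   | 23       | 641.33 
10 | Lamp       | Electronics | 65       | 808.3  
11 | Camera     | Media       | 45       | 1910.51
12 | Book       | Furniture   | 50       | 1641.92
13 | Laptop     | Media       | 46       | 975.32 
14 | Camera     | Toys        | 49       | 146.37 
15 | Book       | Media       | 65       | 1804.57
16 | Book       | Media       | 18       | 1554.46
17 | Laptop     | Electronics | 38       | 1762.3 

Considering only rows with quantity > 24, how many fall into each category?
SELECT category, COUNT(*)
FROM sales
WHERE quantity > 24
GROUP BY category

Note: WHERE filters rows before grouping.

Result:
  Electronics: 4
  Furniture: 3
  Media: 4
  Toys: 2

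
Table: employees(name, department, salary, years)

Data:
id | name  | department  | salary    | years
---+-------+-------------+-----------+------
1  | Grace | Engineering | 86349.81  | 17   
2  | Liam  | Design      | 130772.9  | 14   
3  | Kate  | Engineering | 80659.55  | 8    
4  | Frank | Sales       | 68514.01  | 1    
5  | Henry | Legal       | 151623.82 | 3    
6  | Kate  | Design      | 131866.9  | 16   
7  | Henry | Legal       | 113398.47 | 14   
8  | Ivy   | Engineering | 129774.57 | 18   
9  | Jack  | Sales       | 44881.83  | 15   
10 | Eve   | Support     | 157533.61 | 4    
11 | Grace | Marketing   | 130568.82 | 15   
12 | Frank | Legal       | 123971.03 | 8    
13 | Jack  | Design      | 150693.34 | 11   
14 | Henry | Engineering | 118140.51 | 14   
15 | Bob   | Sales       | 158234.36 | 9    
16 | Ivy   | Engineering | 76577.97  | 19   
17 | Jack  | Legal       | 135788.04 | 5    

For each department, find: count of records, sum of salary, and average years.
SELECT department,
       COUNT(*) as cnt,
       SUM(salary) as total_salary,
       AVG(years) as avg_years
FROM employees
GROUP BY department

Result:
  Design: 3 records, 413333.14 total salary, 13.67 avg years
  Engineering: 5 records, 491502.41 total salary, 15.20 avg years
  Legal: 4 records, 524781.36 total salary, 7.50 avg years
  Marketing: 1 records, 130568.82 total salary, 15.00 avg years
  Sales: 3 records, 271630.20 total salary, 8.33 avg years
  Support: 1 records, 157533.61 total salary, 4.00 avg years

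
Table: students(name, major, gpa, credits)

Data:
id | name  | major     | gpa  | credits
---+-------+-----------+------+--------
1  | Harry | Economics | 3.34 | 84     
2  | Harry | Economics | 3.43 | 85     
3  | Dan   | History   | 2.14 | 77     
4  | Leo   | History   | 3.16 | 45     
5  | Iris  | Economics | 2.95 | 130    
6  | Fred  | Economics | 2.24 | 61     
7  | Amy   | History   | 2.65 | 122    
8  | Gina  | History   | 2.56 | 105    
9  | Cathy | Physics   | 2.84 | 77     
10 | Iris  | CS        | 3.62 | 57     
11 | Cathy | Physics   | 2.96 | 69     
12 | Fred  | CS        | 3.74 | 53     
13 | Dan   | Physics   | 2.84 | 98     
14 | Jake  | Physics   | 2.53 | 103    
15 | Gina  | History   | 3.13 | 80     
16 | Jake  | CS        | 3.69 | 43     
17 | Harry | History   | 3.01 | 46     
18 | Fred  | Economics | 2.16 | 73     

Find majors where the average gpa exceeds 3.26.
SELECT major, AVG(gpa)
FROM students
GROUP BY major
HAVING AVG(gpa) > 3.26

Result:
  CS: avg=3.68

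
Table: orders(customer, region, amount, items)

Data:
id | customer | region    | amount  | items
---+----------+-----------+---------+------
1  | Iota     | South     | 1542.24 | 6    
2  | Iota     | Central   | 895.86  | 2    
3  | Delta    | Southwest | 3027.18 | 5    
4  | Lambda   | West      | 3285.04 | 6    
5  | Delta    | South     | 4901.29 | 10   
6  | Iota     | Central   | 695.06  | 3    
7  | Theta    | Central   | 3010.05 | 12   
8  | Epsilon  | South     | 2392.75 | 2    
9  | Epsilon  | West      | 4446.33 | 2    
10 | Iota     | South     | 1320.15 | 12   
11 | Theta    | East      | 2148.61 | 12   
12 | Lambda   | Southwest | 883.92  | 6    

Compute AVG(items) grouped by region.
SELECT region, AVG(items) as result
FROM orders
GROUP BY region

Result:
  Central: 5.67
  East: 12.00
  South: 7.50
  Southwest: 5.50
  West: 4.00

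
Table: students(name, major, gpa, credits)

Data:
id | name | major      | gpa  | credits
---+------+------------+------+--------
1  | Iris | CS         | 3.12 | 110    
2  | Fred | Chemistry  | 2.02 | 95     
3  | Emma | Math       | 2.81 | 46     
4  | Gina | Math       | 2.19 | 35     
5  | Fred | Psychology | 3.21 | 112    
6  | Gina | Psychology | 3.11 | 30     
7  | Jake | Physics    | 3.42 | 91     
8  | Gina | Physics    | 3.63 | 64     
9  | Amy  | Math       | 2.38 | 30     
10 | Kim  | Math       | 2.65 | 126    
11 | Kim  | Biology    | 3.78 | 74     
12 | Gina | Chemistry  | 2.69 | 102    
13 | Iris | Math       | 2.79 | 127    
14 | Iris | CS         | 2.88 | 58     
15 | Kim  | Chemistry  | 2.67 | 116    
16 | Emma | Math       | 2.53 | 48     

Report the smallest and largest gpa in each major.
SELECT major, MIN(gpa), MAX(gpa)
FROM students
GROUP BY major

Result:
  Biology: min=3.78, max=3.78
  CS: min=2.88, max=3.12
  Chemistry: min=2.02, max=2.69
  Math: min=2.19, max=2.81
  Physics: min=3.42, max=3.63
  Psychology: min=3.11, max=3.21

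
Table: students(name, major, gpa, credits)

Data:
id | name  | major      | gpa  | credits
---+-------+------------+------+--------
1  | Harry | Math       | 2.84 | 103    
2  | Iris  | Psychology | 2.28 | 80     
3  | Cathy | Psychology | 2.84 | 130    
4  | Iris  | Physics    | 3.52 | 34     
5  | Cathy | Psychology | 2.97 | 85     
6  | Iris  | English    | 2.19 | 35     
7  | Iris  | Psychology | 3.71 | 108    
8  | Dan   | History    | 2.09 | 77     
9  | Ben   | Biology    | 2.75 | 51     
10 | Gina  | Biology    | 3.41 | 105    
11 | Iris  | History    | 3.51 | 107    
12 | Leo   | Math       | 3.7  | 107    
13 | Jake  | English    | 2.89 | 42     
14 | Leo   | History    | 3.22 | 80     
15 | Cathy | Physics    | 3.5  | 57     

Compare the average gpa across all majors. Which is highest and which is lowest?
SELECT major, AVG(gpa)
FROM students
GROUP BY major
ORDER BY AVG(gpa)

All groups:
  English: 2.54
  History: 2.94
  Psychology: 2.95
  Biology: 3.08
  Math: 3.27
  Physics: 3.51

Highest: Physics (3.51)
Lowest: English (2.54)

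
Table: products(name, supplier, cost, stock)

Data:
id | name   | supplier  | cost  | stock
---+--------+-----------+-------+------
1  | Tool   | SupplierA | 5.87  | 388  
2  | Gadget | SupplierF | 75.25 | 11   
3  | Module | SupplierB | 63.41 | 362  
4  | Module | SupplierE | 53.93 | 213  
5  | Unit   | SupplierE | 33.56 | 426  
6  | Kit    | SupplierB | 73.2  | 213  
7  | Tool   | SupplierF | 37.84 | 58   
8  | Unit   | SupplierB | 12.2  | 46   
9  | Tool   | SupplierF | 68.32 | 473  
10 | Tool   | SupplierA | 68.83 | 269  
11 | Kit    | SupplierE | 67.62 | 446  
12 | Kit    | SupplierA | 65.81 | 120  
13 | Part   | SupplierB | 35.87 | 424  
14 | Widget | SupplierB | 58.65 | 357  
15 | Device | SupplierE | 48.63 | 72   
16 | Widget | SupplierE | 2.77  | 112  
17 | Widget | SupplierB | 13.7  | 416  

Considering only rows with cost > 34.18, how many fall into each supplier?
SELECT supplier, COUNT(*)
FROM products
WHERE cost > 34.18
GROUP BY supplier

Note: WHERE filters rows before grouping.

Result:
  SupplierA: 2
  SupplierB: 4
  SupplierE: 3
  SupplierF: 3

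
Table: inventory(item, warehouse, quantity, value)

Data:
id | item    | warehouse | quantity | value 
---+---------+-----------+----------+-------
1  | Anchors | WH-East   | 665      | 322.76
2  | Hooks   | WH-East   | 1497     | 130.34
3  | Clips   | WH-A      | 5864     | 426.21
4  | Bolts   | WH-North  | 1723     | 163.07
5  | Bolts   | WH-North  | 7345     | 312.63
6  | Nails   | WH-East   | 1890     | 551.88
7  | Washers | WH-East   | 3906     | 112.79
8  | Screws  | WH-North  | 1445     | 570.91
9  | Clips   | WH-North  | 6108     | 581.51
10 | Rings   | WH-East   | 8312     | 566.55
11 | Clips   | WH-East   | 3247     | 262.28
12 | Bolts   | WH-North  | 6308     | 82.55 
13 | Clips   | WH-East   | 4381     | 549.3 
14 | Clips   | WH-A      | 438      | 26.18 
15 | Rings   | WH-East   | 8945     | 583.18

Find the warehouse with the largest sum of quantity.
SELECT warehouse, SUM(quantity) as val
FROM inventory
GROUP BY warehouse
ORDER BY val DESC
LIMIT 1

Result: WH-East with sum(quantity) = 32843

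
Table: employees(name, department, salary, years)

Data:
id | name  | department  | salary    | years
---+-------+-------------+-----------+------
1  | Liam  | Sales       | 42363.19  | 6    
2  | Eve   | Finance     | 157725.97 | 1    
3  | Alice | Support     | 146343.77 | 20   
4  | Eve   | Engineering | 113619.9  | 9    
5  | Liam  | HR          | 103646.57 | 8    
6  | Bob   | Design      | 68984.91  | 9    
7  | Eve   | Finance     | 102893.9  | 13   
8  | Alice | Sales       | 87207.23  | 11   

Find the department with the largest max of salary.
SELECT department, MAX(salary) as val
FROM employees
GROUP BY department
ORDER BY val DESC
LIMIT 1

Result: Finance with max(salary) = 157725.97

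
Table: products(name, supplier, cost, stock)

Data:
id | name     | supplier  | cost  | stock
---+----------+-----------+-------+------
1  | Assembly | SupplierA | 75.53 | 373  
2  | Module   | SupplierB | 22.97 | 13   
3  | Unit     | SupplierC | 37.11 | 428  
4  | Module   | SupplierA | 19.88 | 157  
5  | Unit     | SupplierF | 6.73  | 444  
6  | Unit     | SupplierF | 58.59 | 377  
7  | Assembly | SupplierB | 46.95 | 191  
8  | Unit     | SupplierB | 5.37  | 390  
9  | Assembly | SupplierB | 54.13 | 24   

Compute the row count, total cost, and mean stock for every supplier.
SELECT supplier,
       COUNT(*) as cnt,
       SUM(cost) as total_cost,
       AVG(stock) as avg_stock
FROM products
GROUP BY supplier

Result:
  SupplierA: 2 records, 95.41 total cost, 265.00 avg stock
  SupplierB: 4 records, 129.42 total cost, 154.50 avg stock
  SupplierC: 1 records, 37.11 total cost, 428.00 avg stock
  SupplierF: 2 records, 65.32 total cost, 410.50 avg stock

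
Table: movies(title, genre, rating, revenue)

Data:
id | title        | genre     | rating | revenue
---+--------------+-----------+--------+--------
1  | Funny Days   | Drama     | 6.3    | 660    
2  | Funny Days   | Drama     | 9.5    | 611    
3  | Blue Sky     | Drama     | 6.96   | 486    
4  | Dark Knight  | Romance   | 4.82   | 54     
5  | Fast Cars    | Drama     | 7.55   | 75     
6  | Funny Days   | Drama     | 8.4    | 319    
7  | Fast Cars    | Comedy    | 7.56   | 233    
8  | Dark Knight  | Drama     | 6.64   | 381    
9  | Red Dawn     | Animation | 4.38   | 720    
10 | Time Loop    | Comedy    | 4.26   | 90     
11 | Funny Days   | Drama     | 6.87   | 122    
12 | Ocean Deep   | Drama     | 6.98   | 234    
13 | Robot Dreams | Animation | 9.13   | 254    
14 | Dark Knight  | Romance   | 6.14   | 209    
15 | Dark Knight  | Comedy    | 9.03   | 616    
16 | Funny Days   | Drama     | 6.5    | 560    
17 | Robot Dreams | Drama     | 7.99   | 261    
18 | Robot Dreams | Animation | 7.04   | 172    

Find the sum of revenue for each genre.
SELECT genre, SUM(revenue) as result
FROM movies
GROUP BY genre

Result:
  Animation: 1146
  Comedy: 939
  Drama: 3709
  Romance: 263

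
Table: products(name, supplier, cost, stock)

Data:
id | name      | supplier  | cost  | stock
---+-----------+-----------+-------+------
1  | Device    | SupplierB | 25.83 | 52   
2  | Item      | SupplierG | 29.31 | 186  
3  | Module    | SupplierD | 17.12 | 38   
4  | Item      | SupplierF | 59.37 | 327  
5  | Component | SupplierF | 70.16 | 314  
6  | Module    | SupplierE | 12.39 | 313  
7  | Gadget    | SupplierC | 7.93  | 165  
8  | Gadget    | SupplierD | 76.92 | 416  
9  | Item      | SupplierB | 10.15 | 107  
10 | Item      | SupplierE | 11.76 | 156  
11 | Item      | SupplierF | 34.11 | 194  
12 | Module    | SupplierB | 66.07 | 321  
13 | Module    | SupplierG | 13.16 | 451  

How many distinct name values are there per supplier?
SELECT supplier, COUNT(DISTINCT name)
FROM products
GROUP BY supplier

Result:
  SupplierB: 3 distinct
  SupplierC: 1 distinct
  SupplierD: 2 distinct
  SupplierE: 2 distinct
  SupplierF: 2 distinct
  SupplierG: 2 distinct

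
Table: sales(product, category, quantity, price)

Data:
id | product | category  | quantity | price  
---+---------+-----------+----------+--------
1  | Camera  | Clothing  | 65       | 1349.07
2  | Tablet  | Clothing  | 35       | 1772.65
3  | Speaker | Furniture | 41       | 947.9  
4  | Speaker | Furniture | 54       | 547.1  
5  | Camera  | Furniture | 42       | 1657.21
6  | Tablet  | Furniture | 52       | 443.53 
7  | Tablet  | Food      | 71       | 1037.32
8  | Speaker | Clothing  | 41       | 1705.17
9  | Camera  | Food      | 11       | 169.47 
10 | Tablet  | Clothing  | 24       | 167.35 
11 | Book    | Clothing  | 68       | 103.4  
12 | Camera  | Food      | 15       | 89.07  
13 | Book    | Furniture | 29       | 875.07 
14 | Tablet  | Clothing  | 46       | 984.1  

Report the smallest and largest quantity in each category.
SELECT category, MIN(quantity), MAX(quantity)
FROM sales
GROUP BY category

Result:
  Clothing: min=24, max=68
  Food: min=11, max=71
  Furniture: min=29, max=54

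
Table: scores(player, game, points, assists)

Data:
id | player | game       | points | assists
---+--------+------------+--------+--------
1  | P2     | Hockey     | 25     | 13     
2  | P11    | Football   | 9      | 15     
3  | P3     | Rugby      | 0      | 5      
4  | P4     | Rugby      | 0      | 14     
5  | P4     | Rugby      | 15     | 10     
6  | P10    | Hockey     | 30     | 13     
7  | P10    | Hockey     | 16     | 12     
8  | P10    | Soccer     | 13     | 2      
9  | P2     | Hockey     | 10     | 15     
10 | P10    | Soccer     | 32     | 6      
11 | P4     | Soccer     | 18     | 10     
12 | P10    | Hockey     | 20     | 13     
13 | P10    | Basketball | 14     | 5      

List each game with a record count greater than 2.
SELECT game, COUNT(*) as cnt
FROM scores
GROUP BY game
HAVING COUNT(*) > 2

Result:
  Hockey: 5
  Rugby: 3
  Soccer: 3

Note: HAVING filters groups after aggregation, WHERE filters rows before.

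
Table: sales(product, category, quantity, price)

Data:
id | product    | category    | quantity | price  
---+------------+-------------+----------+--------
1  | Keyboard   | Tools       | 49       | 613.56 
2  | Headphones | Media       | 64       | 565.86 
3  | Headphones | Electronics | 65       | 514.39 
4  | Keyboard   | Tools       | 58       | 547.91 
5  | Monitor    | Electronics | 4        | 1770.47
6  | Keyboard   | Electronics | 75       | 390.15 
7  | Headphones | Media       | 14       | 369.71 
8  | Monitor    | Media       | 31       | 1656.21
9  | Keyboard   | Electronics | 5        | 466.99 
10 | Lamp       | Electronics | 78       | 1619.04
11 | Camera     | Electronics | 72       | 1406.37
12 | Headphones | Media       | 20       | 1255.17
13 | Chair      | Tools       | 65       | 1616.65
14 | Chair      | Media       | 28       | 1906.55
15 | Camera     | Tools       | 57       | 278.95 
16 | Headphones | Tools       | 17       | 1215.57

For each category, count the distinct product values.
SELECT category, COUNT(DISTINCT product)
FROM sales
GROUP BY category

Result:
  Electronics: 5 distinct
  Media: 3 distinct
  Tools: 4 distinct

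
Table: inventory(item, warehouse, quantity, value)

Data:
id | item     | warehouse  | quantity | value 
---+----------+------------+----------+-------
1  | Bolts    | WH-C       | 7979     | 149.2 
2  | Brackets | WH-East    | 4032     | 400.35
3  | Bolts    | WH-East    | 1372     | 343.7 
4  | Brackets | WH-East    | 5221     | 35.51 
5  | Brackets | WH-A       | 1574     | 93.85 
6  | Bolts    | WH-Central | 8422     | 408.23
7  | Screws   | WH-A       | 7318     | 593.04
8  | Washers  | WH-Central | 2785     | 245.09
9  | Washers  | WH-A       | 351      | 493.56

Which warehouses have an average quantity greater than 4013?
SELECT warehouse, AVG(quantity)
FROM inventory
GROUP BY warehouse
HAVING AVG(quantity) > 4013

Result:
  WH-C: avg=7979.00
  WH-Central: avg=5603.50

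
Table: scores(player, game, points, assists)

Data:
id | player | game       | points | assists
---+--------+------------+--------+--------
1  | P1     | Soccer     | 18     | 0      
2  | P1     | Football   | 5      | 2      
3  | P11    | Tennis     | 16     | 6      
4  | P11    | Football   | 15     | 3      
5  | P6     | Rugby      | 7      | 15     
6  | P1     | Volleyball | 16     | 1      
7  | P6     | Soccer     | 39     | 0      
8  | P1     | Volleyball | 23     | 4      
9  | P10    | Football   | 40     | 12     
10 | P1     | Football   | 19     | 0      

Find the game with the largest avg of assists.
SELECT game, AVG(assists) as val
FROM scores
GROUP BY game
ORDER BY val DESC
LIMIT 1

Result: Rugby with avg(assists) = 15.00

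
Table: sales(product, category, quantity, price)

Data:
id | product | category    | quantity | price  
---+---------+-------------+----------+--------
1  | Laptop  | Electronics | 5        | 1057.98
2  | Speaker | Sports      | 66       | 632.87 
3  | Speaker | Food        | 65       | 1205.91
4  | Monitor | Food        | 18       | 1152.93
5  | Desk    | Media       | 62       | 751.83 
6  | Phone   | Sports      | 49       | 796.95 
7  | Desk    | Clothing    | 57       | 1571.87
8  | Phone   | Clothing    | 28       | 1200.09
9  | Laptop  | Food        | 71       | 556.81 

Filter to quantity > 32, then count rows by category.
SELECT category, COUNT(*)
FROM sales
WHERE quantity > 32
GROUP BY category

Note: WHERE filters rows before grouping.

Result:
  Clothing: 1
  Food: 2
  Media: 1
  Sports: 2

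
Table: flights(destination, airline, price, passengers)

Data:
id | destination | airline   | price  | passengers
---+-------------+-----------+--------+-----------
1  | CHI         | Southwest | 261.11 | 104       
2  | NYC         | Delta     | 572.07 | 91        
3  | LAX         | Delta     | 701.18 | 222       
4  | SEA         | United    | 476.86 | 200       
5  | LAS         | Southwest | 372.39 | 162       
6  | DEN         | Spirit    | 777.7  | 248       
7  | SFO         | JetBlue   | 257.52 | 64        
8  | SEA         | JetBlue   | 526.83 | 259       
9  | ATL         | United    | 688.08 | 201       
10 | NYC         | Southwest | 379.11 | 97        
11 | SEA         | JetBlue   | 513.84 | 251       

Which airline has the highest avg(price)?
SELECT airline, AVG(price) as val
FROM flights
GROUP BY airline
ORDER BY val DESC
LIMIT 1

Result: Spirit with avg(price) = 777.70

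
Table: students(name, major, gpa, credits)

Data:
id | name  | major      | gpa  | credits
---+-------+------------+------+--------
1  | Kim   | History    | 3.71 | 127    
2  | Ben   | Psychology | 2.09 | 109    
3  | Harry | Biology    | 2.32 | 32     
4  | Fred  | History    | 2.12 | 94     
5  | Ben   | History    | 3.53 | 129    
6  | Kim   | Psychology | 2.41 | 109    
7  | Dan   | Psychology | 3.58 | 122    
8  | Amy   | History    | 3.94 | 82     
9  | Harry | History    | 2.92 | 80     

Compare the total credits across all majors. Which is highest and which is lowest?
SELECT major, SUM(credits)
FROM students
GROUP BY major
ORDER BY SUM(credits)

All groups:
  Biology: 32
  Psychology: 340
  History: 512

Highest: History (512)
Lowest: Biology (32)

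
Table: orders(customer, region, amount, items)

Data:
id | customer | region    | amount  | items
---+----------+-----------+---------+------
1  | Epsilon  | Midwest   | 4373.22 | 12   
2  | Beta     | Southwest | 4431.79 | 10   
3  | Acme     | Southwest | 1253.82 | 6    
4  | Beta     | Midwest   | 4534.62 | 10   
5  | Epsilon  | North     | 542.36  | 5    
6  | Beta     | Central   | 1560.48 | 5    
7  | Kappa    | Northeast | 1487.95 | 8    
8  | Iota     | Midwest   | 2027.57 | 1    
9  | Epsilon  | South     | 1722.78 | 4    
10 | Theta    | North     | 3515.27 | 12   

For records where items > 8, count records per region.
SELECT region, COUNT(*)
FROM orders
WHERE items > 8
GROUP BY region

Note: WHERE filters rows before grouping.

Result:
  Midwest: 2
  North: 1
  Southwest: 1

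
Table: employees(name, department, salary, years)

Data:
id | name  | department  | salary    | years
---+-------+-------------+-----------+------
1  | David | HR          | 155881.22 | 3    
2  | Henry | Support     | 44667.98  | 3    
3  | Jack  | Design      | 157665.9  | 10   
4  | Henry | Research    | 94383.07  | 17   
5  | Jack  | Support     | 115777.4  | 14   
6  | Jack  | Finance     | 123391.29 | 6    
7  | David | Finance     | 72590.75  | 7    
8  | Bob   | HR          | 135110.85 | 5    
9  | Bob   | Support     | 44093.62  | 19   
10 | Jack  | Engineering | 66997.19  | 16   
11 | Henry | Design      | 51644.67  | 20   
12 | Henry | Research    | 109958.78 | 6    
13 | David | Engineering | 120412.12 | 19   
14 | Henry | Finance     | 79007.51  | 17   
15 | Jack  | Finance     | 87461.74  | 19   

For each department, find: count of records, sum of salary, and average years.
SELECT department,
       COUNT(*) as cnt,
       SUM(salary) as total_salary,
       AVG(years) as avg_years
FROM employees
GROUP BY department

Result:
  Design: 2 records, 209310.57 total salary, 15.00 avg years
  Engineering: 2 records, 187409.31 total salary, 17.50 avg years
  Finance: 4 records, 362451.29 total salary, 12.25 avg years
  HR: 2 records, 290992.07 total salary, 4.00 avg years
  Research: 2 records, 204341.85 total salary, 11.50 avg years
  Support: 3 records, 204539.00 total salary, 12.00 avg years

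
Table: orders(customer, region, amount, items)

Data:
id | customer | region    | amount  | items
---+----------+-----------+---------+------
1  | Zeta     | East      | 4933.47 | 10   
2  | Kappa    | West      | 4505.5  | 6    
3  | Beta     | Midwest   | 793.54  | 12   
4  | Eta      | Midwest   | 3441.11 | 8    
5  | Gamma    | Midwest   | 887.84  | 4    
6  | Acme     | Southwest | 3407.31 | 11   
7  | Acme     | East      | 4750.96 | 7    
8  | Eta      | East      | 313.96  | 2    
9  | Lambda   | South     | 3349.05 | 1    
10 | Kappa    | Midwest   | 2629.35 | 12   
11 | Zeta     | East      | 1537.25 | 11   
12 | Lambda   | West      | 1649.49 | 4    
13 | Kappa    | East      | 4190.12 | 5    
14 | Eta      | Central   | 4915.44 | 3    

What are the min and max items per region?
SELECT region, MIN(items), MAX(items)
FROM orders
GROUP BY region

Result:
  Central: min=3, max=3
  East: min=2, max=11
  Midwest: min=4, max=12
  South: min=1, max=1
  Southwest: min=11, max=11
  West: min=4, max=6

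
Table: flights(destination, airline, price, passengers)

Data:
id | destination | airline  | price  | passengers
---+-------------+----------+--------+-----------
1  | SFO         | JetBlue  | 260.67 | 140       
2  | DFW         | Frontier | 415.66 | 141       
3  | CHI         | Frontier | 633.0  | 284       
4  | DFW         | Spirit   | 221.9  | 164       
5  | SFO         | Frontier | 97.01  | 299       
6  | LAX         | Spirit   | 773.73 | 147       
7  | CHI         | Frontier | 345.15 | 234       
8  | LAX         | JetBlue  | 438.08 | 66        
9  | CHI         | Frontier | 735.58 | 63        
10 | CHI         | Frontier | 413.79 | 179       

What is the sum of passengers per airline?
SELECT airline, SUM(passengers) as result
FROM flights
GROUP BY airline

Result:
  Frontier: 1200
  JetBlue: 206
  Spirit: 311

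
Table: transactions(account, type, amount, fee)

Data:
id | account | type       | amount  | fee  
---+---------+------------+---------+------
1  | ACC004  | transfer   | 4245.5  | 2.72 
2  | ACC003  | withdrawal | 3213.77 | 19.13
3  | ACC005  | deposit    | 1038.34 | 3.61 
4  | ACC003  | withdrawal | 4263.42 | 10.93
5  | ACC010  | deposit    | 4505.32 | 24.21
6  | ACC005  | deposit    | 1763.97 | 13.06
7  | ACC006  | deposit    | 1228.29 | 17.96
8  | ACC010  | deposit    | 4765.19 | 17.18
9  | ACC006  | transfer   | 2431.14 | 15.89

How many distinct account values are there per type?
SELECT type, COUNT(DISTINCT account)
FROM transactions
GROUP BY type

Result:
  deposit: 3 distinct
  transfer: 2 distinct
  withdrawal: 1 distinct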